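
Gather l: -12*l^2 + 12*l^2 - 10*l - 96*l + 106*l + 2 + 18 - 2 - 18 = 0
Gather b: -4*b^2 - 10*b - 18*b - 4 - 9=-4*b^2 - 28*b - 13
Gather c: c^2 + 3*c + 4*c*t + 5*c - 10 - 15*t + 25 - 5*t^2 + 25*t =c^2 + c*(4*t + 8) - 5*t^2 + 10*t + 15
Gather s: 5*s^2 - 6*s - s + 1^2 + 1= 5*s^2 - 7*s + 2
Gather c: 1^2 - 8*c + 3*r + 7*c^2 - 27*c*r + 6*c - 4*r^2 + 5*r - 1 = 7*c^2 + c*(-27*r - 2) - 4*r^2 + 8*r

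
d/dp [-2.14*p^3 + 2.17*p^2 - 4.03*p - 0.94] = -6.42*p^2 + 4.34*p - 4.03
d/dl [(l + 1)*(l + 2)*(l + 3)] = 3*l^2 + 12*l + 11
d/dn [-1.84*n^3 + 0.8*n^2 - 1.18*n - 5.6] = -5.52*n^2 + 1.6*n - 1.18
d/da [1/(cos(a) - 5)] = sin(a)/(cos(a) - 5)^2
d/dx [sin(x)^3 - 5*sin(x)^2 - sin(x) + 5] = (3*sin(x)^2 - 10*sin(x) - 1)*cos(x)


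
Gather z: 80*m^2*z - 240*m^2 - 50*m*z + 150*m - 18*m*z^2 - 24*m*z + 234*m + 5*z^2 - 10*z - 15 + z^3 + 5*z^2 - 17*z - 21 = -240*m^2 + 384*m + z^3 + z^2*(10 - 18*m) + z*(80*m^2 - 74*m - 27) - 36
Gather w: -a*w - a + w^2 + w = -a + w^2 + w*(1 - a)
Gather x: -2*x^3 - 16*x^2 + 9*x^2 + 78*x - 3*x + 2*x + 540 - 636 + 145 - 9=-2*x^3 - 7*x^2 + 77*x + 40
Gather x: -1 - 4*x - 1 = -4*x - 2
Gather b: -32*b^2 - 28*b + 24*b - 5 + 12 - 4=-32*b^2 - 4*b + 3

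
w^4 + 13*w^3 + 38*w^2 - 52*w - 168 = (w - 2)*(w + 2)*(w + 6)*(w + 7)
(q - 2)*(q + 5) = q^2 + 3*q - 10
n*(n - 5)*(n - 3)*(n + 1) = n^4 - 7*n^3 + 7*n^2 + 15*n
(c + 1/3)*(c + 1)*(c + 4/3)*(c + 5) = c^4 + 23*c^3/3 + 139*c^2/9 + 11*c + 20/9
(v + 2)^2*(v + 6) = v^3 + 10*v^2 + 28*v + 24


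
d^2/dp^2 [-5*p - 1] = 0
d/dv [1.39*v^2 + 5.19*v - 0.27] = 2.78*v + 5.19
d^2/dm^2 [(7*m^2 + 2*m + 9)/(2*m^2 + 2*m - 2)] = (-5*m^3 + 48*m^2 + 33*m + 27)/(m^6 + 3*m^5 - 5*m^3 + 3*m - 1)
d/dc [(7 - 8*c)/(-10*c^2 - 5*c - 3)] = (-80*c^2 + 140*c + 59)/(100*c^4 + 100*c^3 + 85*c^2 + 30*c + 9)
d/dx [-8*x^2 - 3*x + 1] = -16*x - 3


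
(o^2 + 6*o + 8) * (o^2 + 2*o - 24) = o^4 + 8*o^3 - 4*o^2 - 128*o - 192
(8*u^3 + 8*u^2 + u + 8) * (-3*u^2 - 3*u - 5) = -24*u^5 - 48*u^4 - 67*u^3 - 67*u^2 - 29*u - 40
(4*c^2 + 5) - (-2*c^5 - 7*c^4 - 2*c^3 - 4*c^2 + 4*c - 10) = 2*c^5 + 7*c^4 + 2*c^3 + 8*c^2 - 4*c + 15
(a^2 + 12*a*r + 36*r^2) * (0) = 0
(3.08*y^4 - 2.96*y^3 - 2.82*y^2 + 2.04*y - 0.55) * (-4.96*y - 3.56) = -15.2768*y^5 + 3.7168*y^4 + 24.5248*y^3 - 0.0792000000000002*y^2 - 4.5344*y + 1.958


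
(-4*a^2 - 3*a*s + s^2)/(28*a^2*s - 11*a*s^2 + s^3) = (a + s)/(s*(-7*a + s))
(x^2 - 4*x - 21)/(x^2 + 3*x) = (x - 7)/x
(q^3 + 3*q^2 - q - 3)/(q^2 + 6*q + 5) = (q^2 + 2*q - 3)/(q + 5)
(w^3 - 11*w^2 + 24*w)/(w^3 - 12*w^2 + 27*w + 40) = w*(w - 3)/(w^2 - 4*w - 5)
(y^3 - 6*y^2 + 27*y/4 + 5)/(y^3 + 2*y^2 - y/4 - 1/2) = (2*y^2 - 13*y + 20)/(2*y^2 + 3*y - 2)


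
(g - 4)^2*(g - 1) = g^3 - 9*g^2 + 24*g - 16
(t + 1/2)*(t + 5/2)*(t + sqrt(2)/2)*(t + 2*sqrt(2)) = t^4 + 3*t^3 + 5*sqrt(2)*t^3/2 + 13*t^2/4 + 15*sqrt(2)*t^2/2 + 25*sqrt(2)*t/8 + 6*t + 5/2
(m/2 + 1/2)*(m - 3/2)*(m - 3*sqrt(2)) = m^3/2 - 3*sqrt(2)*m^2/2 - m^2/4 - 3*m/4 + 3*sqrt(2)*m/4 + 9*sqrt(2)/4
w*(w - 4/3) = w^2 - 4*w/3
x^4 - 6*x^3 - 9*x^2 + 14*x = x*(x - 7)*(x - 1)*(x + 2)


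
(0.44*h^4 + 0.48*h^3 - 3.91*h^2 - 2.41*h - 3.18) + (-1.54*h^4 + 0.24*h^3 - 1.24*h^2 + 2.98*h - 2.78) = -1.1*h^4 + 0.72*h^3 - 5.15*h^2 + 0.57*h - 5.96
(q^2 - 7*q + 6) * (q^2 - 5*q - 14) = q^4 - 12*q^3 + 27*q^2 + 68*q - 84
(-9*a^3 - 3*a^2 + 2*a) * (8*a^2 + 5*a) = -72*a^5 - 69*a^4 + a^3 + 10*a^2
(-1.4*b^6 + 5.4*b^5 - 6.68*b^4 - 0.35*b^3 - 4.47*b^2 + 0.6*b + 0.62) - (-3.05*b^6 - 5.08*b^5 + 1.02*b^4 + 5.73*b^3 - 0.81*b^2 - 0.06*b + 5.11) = 1.65*b^6 + 10.48*b^5 - 7.7*b^4 - 6.08*b^3 - 3.66*b^2 + 0.66*b - 4.49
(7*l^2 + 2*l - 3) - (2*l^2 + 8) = 5*l^2 + 2*l - 11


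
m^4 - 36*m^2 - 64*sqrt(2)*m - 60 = (m - 5*sqrt(2))*(m + sqrt(2))^2*(m + 3*sqrt(2))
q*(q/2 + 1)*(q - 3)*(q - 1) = q^4/2 - q^3 - 5*q^2/2 + 3*q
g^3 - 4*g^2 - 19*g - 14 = (g - 7)*(g + 1)*(g + 2)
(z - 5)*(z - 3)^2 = z^3 - 11*z^2 + 39*z - 45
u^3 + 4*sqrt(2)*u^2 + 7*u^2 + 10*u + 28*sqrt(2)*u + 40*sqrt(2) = (u + 2)*(u + 5)*(u + 4*sqrt(2))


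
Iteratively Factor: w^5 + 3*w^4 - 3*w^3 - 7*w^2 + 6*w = (w - 1)*(w^4 + 4*w^3 + w^2 - 6*w) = (w - 1)^2*(w^3 + 5*w^2 + 6*w) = (w - 1)^2*(w + 3)*(w^2 + 2*w) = (w - 1)^2*(w + 2)*(w + 3)*(w)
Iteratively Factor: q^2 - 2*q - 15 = (q + 3)*(q - 5)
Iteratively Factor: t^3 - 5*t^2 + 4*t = (t - 1)*(t^2 - 4*t) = (t - 4)*(t - 1)*(t)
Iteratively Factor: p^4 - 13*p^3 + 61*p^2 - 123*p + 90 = (p - 3)*(p^3 - 10*p^2 + 31*p - 30) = (p - 3)^2*(p^2 - 7*p + 10) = (p - 5)*(p - 3)^2*(p - 2)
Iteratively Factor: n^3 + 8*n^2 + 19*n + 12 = (n + 1)*(n^2 + 7*n + 12) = (n + 1)*(n + 3)*(n + 4)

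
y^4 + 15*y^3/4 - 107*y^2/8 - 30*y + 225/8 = (y - 3)*(y - 3/4)*(y + 5/2)*(y + 5)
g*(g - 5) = g^2 - 5*g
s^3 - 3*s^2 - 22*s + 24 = (s - 6)*(s - 1)*(s + 4)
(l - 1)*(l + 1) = l^2 - 1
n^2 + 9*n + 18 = (n + 3)*(n + 6)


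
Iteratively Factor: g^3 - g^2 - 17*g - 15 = (g + 3)*(g^2 - 4*g - 5) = (g + 1)*(g + 3)*(g - 5)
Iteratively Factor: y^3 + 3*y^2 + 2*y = (y + 1)*(y^2 + 2*y) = (y + 1)*(y + 2)*(y)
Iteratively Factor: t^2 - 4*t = (t - 4)*(t)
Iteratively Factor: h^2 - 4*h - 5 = (h - 5)*(h + 1)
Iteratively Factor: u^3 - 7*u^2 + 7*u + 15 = (u + 1)*(u^2 - 8*u + 15) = (u - 5)*(u + 1)*(u - 3)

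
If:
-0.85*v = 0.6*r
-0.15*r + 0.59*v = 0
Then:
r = 0.00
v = 0.00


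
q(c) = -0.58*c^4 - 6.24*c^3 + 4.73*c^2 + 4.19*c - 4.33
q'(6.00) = -1114.09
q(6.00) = -1908.43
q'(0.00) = 4.19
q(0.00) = -4.33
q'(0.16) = 5.21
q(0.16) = -3.56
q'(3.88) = -376.44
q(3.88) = -412.80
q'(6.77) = -1509.63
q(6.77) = -2913.76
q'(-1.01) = -22.07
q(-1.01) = 2.09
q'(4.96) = -692.53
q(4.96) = -979.65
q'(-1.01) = -22.07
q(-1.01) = 2.09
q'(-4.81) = -216.24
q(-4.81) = 468.90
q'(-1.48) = -43.29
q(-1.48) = 17.28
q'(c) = -2.32*c^3 - 18.72*c^2 + 9.46*c + 4.19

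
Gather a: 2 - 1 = 1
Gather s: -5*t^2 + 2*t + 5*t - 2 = -5*t^2 + 7*t - 2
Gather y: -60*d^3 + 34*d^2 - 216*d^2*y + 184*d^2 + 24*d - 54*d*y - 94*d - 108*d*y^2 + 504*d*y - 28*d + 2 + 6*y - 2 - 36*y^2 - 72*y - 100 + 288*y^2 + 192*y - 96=-60*d^3 + 218*d^2 - 98*d + y^2*(252 - 108*d) + y*(-216*d^2 + 450*d + 126) - 196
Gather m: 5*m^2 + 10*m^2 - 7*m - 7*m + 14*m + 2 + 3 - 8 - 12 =15*m^2 - 15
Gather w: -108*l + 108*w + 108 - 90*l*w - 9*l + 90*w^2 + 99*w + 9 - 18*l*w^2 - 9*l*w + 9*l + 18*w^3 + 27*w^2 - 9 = -108*l + 18*w^3 + w^2*(117 - 18*l) + w*(207 - 99*l) + 108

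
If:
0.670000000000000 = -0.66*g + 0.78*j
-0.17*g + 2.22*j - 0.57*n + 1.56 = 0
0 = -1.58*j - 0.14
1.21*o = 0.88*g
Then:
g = -1.12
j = -0.09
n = 2.73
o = -0.81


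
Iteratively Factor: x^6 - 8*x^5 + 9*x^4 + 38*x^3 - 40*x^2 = (x - 4)*(x^5 - 4*x^4 - 7*x^3 + 10*x^2) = (x - 4)*(x + 2)*(x^4 - 6*x^3 + 5*x^2) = (x - 5)*(x - 4)*(x + 2)*(x^3 - x^2) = x*(x - 5)*(x - 4)*(x + 2)*(x^2 - x) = x^2*(x - 5)*(x - 4)*(x + 2)*(x - 1)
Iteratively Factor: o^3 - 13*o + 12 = (o + 4)*(o^2 - 4*o + 3) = (o - 3)*(o + 4)*(o - 1)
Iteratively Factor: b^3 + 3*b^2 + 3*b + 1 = (b + 1)*(b^2 + 2*b + 1) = (b + 1)^2*(b + 1)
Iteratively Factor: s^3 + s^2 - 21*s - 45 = (s + 3)*(s^2 - 2*s - 15) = (s + 3)^2*(s - 5)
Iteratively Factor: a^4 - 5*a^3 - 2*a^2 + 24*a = (a - 3)*(a^3 - 2*a^2 - 8*a) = a*(a - 3)*(a^2 - 2*a - 8) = a*(a - 3)*(a + 2)*(a - 4)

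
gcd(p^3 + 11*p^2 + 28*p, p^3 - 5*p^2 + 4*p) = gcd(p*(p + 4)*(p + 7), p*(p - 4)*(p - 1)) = p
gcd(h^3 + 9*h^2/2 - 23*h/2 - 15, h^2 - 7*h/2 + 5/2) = h - 5/2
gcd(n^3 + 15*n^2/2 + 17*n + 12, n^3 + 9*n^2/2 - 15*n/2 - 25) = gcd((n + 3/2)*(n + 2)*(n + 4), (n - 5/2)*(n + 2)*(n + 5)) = n + 2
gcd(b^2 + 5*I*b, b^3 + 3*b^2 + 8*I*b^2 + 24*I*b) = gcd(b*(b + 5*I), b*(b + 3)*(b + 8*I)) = b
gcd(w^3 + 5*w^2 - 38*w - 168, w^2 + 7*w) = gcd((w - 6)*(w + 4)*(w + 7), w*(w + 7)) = w + 7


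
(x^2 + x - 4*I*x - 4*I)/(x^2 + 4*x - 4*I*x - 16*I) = (x + 1)/(x + 4)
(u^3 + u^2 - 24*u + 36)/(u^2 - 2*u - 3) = (u^2 + 4*u - 12)/(u + 1)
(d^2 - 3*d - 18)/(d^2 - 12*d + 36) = (d + 3)/(d - 6)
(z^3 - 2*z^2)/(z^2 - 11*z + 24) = z^2*(z - 2)/(z^2 - 11*z + 24)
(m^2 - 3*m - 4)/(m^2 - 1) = (m - 4)/(m - 1)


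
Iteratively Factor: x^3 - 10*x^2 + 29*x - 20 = (x - 4)*(x^2 - 6*x + 5) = (x - 4)*(x - 1)*(x - 5)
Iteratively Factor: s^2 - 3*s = (s)*(s - 3)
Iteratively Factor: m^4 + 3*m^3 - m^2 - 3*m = (m + 1)*(m^3 + 2*m^2 - 3*m) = m*(m + 1)*(m^2 + 2*m - 3) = m*(m - 1)*(m + 1)*(m + 3)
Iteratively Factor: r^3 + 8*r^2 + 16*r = (r + 4)*(r^2 + 4*r) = r*(r + 4)*(r + 4)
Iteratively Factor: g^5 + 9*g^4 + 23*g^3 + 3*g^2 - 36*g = (g)*(g^4 + 9*g^3 + 23*g^2 + 3*g - 36) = g*(g + 3)*(g^3 + 6*g^2 + 5*g - 12) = g*(g + 3)*(g + 4)*(g^2 + 2*g - 3) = g*(g - 1)*(g + 3)*(g + 4)*(g + 3)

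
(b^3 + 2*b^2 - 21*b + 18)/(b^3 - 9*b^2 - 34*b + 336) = (b^2 - 4*b + 3)/(b^2 - 15*b + 56)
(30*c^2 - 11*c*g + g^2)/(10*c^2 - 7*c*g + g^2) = (6*c - g)/(2*c - g)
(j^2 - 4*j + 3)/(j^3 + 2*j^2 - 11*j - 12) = (j - 1)/(j^2 + 5*j + 4)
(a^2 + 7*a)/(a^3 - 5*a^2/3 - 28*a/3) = 3*(a + 7)/(3*a^2 - 5*a - 28)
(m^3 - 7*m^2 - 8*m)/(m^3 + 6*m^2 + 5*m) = (m - 8)/(m + 5)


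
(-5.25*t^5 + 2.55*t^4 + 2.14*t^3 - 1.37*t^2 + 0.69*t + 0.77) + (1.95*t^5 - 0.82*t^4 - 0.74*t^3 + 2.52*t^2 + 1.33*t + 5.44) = -3.3*t^5 + 1.73*t^4 + 1.4*t^3 + 1.15*t^2 + 2.02*t + 6.21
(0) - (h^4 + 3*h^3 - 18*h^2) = -h^4 - 3*h^3 + 18*h^2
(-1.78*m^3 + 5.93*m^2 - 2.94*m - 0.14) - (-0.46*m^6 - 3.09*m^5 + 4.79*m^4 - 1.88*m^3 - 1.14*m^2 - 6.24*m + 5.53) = 0.46*m^6 + 3.09*m^5 - 4.79*m^4 + 0.0999999999999999*m^3 + 7.07*m^2 + 3.3*m - 5.67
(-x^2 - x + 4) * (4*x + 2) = -4*x^3 - 6*x^2 + 14*x + 8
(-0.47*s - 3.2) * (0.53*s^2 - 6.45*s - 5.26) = -0.2491*s^3 + 1.3355*s^2 + 23.1122*s + 16.832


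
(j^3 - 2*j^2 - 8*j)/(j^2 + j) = (j^2 - 2*j - 8)/(j + 1)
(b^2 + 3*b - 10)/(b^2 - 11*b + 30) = (b^2 + 3*b - 10)/(b^2 - 11*b + 30)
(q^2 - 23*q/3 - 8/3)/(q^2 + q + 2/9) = 3*(q - 8)/(3*q + 2)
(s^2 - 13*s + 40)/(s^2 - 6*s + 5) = (s - 8)/(s - 1)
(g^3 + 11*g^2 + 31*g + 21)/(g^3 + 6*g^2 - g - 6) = (g^2 + 10*g + 21)/(g^2 + 5*g - 6)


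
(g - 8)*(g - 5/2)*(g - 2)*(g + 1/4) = g^4 - 49*g^3/4 + 303*g^2/8 - 119*g/4 - 10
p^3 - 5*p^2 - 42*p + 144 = (p - 8)*(p - 3)*(p + 6)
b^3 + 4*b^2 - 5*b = b*(b - 1)*(b + 5)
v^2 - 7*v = v*(v - 7)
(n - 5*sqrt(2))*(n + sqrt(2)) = n^2 - 4*sqrt(2)*n - 10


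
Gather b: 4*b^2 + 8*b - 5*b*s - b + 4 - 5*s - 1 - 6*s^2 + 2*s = 4*b^2 + b*(7 - 5*s) - 6*s^2 - 3*s + 3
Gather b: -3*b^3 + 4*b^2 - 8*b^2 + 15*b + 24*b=-3*b^3 - 4*b^2 + 39*b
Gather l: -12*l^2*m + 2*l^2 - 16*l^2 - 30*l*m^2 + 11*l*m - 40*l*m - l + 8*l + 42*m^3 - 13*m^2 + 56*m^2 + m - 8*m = l^2*(-12*m - 14) + l*(-30*m^2 - 29*m + 7) + 42*m^3 + 43*m^2 - 7*m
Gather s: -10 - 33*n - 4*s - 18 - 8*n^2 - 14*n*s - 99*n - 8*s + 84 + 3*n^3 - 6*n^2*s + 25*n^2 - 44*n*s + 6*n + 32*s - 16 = 3*n^3 + 17*n^2 - 126*n + s*(-6*n^2 - 58*n + 20) + 40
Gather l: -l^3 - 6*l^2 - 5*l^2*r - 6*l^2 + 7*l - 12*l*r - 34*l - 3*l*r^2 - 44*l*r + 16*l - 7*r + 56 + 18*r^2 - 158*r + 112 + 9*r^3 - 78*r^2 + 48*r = -l^3 + l^2*(-5*r - 12) + l*(-3*r^2 - 56*r - 11) + 9*r^3 - 60*r^2 - 117*r + 168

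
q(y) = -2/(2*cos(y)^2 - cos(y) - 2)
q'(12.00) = 1.26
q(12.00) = 1.41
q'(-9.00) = -11.72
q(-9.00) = -3.50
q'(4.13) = -7.49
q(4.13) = 2.37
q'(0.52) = -1.32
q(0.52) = 1.47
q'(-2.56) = -88.64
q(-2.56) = -8.62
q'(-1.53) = -0.40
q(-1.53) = 0.98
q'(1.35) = 0.05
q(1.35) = 0.94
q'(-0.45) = 1.38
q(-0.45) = 1.56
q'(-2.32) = -35.63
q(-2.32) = 5.11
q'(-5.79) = -1.35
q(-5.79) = 1.50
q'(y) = -2*(4*sin(y)*cos(y) - sin(y))/(2*cos(y)^2 - cos(y) - 2)^2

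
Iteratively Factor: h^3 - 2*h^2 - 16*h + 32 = (h + 4)*(h^2 - 6*h + 8) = (h - 2)*(h + 4)*(h - 4)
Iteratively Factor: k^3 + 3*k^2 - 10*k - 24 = (k - 3)*(k^2 + 6*k + 8) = (k - 3)*(k + 2)*(k + 4)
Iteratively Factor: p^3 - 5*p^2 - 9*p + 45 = (p - 3)*(p^2 - 2*p - 15) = (p - 3)*(p + 3)*(p - 5)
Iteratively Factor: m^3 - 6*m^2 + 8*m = (m - 2)*(m^2 - 4*m) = m*(m - 2)*(m - 4)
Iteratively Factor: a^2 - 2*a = (a)*(a - 2)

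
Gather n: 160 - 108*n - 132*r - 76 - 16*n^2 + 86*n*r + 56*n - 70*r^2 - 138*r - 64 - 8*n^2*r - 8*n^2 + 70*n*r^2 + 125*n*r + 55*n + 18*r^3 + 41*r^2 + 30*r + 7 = n^2*(-8*r - 24) + n*(70*r^2 + 211*r + 3) + 18*r^3 - 29*r^2 - 240*r + 27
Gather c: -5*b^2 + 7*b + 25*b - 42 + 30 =-5*b^2 + 32*b - 12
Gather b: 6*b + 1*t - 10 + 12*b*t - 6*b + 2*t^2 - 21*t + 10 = 12*b*t + 2*t^2 - 20*t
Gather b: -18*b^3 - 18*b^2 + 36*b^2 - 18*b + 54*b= -18*b^3 + 18*b^2 + 36*b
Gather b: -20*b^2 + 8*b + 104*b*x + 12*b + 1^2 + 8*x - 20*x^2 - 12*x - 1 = -20*b^2 + b*(104*x + 20) - 20*x^2 - 4*x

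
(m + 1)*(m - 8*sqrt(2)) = m^2 - 8*sqrt(2)*m + m - 8*sqrt(2)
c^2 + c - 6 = (c - 2)*(c + 3)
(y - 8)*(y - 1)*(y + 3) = y^3 - 6*y^2 - 19*y + 24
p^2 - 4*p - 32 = (p - 8)*(p + 4)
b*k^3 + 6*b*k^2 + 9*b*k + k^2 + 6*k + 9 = (k + 3)^2*(b*k + 1)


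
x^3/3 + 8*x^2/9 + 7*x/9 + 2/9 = (x/3 + 1/3)*(x + 2/3)*(x + 1)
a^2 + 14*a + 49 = (a + 7)^2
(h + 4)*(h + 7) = h^2 + 11*h + 28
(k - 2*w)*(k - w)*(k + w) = k^3 - 2*k^2*w - k*w^2 + 2*w^3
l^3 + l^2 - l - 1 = (l - 1)*(l + 1)^2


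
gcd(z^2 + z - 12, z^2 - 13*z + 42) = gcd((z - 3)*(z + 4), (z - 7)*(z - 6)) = 1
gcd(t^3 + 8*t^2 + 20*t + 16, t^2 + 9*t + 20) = t + 4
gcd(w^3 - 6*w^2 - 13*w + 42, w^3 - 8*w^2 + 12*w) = w - 2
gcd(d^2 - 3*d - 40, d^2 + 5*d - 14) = 1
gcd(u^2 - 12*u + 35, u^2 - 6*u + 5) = u - 5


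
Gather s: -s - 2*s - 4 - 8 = -3*s - 12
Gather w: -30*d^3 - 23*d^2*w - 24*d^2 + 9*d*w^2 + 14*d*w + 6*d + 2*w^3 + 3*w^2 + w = -30*d^3 - 24*d^2 + 6*d + 2*w^3 + w^2*(9*d + 3) + w*(-23*d^2 + 14*d + 1)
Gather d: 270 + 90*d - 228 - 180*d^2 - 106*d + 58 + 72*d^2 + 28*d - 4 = -108*d^2 + 12*d + 96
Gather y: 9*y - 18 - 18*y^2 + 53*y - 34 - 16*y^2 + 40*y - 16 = -34*y^2 + 102*y - 68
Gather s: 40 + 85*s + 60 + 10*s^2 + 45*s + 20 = 10*s^2 + 130*s + 120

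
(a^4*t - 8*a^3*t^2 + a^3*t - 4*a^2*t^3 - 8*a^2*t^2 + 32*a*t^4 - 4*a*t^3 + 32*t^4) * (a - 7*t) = a^5*t - 15*a^4*t^2 + a^4*t + 52*a^3*t^3 - 15*a^3*t^2 + 60*a^2*t^4 + 52*a^2*t^3 - 224*a*t^5 + 60*a*t^4 - 224*t^5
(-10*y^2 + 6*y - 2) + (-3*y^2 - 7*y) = -13*y^2 - y - 2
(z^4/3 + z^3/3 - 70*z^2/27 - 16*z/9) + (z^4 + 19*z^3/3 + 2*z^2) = 4*z^4/3 + 20*z^3/3 - 16*z^2/27 - 16*z/9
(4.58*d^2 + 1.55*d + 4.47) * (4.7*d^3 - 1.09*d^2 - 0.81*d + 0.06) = 21.526*d^5 + 2.2928*d^4 + 15.6097*d^3 - 5.853*d^2 - 3.5277*d + 0.2682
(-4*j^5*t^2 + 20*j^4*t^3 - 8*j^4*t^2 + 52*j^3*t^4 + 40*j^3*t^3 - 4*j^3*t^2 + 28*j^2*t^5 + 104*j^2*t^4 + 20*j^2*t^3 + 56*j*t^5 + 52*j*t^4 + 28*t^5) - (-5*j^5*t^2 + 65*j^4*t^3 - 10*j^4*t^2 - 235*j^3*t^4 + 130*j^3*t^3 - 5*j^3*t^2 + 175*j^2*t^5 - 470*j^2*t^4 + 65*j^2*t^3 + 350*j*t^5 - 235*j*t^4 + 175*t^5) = j^5*t^2 - 45*j^4*t^3 + 2*j^4*t^2 + 287*j^3*t^4 - 90*j^3*t^3 + j^3*t^2 - 147*j^2*t^5 + 574*j^2*t^4 - 45*j^2*t^3 - 294*j*t^5 + 287*j*t^4 - 147*t^5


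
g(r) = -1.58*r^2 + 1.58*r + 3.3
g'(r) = 1.58 - 3.16*r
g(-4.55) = -36.60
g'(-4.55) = 15.96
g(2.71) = -4.02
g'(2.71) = -6.98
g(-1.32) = -1.54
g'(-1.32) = 5.75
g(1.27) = 2.76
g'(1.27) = -2.43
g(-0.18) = 2.96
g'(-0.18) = 2.15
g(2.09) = -0.30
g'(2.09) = -5.02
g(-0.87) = 0.73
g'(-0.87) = 4.33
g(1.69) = 1.46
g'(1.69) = -3.76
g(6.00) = -44.10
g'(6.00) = -17.38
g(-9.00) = -138.90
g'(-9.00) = 30.02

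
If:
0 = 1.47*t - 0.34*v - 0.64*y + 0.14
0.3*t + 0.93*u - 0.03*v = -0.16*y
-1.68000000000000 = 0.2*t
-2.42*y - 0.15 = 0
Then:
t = -8.40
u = 1.57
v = -35.79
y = -0.06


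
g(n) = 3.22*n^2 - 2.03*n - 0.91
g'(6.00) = 36.61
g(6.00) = 102.83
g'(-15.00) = -98.63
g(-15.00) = 754.04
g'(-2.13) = -15.75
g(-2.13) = 18.02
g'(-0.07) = -2.48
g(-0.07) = -0.75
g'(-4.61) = -31.72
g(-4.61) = 76.88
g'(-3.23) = -22.83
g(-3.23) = 39.24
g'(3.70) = 21.80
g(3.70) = 35.66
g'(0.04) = -1.77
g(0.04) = -0.99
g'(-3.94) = -27.40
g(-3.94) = 57.07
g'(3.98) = 23.60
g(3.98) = 42.02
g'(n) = 6.44*n - 2.03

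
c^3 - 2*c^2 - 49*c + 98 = (c - 7)*(c - 2)*(c + 7)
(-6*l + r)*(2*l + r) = -12*l^2 - 4*l*r + r^2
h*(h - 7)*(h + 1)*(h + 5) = h^4 - h^3 - 37*h^2 - 35*h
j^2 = j^2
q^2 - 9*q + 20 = (q - 5)*(q - 4)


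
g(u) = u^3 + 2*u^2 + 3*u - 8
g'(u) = 3*u^2 + 4*u + 3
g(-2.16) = -15.23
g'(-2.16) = 8.36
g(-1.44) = -11.16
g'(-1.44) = 3.46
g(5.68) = 256.82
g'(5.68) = 122.51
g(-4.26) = -61.79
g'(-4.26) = 40.40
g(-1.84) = -12.98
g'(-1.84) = 5.80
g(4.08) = 105.45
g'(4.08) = 69.26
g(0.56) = -5.52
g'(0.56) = 6.18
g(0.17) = -7.43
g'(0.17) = 3.77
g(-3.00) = -26.00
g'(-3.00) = 18.00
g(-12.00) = -1484.00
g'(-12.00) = 387.00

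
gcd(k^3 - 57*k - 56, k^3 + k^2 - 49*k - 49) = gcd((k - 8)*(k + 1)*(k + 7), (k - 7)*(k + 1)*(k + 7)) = k^2 + 8*k + 7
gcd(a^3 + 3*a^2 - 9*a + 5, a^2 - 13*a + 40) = 1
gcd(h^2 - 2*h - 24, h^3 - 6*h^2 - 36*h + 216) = h - 6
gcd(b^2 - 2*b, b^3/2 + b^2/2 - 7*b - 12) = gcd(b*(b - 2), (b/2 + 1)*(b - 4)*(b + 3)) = 1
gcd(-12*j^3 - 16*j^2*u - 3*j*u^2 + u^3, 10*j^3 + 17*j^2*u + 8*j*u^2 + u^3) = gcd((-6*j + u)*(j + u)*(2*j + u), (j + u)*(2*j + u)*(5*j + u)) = 2*j^2 + 3*j*u + u^2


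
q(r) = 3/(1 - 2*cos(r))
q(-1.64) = 2.64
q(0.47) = -3.83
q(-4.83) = 3.92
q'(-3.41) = -0.19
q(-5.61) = -5.32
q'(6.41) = -0.78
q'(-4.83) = -10.17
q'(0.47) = -4.43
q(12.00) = -4.36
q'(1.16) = -135.72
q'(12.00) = 6.81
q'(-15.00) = 0.61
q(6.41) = -3.05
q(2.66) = 1.08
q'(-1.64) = 4.62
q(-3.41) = 1.02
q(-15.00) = 1.19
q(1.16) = 14.90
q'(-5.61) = -11.77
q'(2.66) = -0.36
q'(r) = -6*sin(r)/(1 - 2*cos(r))^2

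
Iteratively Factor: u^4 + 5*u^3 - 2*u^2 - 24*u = (u + 3)*(u^3 + 2*u^2 - 8*u) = (u + 3)*(u + 4)*(u^2 - 2*u) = u*(u + 3)*(u + 4)*(u - 2)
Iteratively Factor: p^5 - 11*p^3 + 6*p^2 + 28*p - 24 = (p - 1)*(p^4 + p^3 - 10*p^2 - 4*p + 24) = (p - 2)*(p - 1)*(p^3 + 3*p^2 - 4*p - 12) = (p - 2)*(p - 1)*(p + 3)*(p^2 - 4) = (p - 2)*(p - 1)*(p + 2)*(p + 3)*(p - 2)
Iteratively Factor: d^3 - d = (d + 1)*(d^2 - d) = d*(d + 1)*(d - 1)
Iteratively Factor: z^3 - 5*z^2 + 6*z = (z)*(z^2 - 5*z + 6) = z*(z - 3)*(z - 2)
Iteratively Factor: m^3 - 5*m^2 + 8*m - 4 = (m - 2)*(m^2 - 3*m + 2) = (m - 2)*(m - 1)*(m - 2)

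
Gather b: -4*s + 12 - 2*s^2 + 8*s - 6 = -2*s^2 + 4*s + 6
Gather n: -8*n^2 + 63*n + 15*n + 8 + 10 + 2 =-8*n^2 + 78*n + 20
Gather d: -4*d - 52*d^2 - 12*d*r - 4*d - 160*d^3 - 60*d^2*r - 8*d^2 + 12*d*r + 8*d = -160*d^3 + d^2*(-60*r - 60)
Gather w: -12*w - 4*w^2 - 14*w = -4*w^2 - 26*w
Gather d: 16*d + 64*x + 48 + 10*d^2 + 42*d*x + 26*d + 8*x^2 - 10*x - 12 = 10*d^2 + d*(42*x + 42) + 8*x^2 + 54*x + 36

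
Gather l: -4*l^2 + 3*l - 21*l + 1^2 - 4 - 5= -4*l^2 - 18*l - 8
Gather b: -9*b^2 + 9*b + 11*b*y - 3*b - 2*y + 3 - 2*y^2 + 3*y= -9*b^2 + b*(11*y + 6) - 2*y^2 + y + 3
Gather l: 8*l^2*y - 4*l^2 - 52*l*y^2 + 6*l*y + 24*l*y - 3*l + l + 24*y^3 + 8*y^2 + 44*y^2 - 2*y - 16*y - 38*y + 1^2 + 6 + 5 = l^2*(8*y - 4) + l*(-52*y^2 + 30*y - 2) + 24*y^3 + 52*y^2 - 56*y + 12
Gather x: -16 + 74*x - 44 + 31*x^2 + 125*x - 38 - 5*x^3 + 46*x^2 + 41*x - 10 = -5*x^3 + 77*x^2 + 240*x - 108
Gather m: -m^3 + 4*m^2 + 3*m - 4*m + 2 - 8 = -m^3 + 4*m^2 - m - 6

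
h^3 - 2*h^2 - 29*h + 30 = (h - 6)*(h - 1)*(h + 5)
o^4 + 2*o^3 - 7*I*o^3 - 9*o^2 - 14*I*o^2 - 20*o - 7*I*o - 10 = (o + 1)^2*(o - 5*I)*(o - 2*I)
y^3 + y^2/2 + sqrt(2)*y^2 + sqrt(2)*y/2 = y*(y + 1/2)*(y + sqrt(2))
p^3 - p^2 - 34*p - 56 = (p - 7)*(p + 2)*(p + 4)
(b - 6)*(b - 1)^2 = b^3 - 8*b^2 + 13*b - 6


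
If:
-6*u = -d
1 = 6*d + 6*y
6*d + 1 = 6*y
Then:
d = 0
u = 0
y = 1/6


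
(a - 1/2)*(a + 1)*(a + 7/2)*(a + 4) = a^4 + 8*a^3 + 69*a^2/4 + 13*a/4 - 7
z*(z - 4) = z^2 - 4*z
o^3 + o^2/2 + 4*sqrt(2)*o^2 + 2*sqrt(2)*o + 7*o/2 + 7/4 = (o + 1/2)*(o + sqrt(2)/2)*(o + 7*sqrt(2)/2)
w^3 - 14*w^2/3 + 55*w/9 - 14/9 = (w - 7/3)*(w - 2)*(w - 1/3)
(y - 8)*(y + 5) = y^2 - 3*y - 40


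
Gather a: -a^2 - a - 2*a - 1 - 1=-a^2 - 3*a - 2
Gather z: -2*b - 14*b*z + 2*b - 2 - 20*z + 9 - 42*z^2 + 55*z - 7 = -42*z^2 + z*(35 - 14*b)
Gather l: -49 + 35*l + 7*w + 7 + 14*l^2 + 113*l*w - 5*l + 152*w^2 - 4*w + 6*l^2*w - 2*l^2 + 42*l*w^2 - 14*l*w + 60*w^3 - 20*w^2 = l^2*(6*w + 12) + l*(42*w^2 + 99*w + 30) + 60*w^3 + 132*w^2 + 3*w - 42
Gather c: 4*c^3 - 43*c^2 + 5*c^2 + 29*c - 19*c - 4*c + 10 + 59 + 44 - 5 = 4*c^3 - 38*c^2 + 6*c + 108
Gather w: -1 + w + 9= w + 8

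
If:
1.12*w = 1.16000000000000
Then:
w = 1.04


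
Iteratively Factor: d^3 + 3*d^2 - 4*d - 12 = (d - 2)*(d^2 + 5*d + 6) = (d - 2)*(d + 2)*(d + 3)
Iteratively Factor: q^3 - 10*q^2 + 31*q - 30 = (q - 3)*(q^2 - 7*q + 10) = (q - 3)*(q - 2)*(q - 5)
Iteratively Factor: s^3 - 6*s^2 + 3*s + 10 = (s + 1)*(s^2 - 7*s + 10) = (s - 5)*(s + 1)*(s - 2)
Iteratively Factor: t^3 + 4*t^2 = (t + 4)*(t^2) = t*(t + 4)*(t)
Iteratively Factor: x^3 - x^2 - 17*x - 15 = (x + 1)*(x^2 - 2*x - 15) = (x - 5)*(x + 1)*(x + 3)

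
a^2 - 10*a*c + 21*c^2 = (a - 7*c)*(a - 3*c)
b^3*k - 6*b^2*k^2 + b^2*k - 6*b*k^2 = b*(b - 6*k)*(b*k + k)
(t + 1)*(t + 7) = t^2 + 8*t + 7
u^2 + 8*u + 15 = (u + 3)*(u + 5)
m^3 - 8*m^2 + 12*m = m*(m - 6)*(m - 2)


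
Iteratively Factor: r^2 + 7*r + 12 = (r + 3)*(r + 4)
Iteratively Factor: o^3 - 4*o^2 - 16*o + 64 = (o - 4)*(o^2 - 16) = (o - 4)^2*(o + 4)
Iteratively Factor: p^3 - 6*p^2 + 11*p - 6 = (p - 1)*(p^2 - 5*p + 6) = (p - 2)*(p - 1)*(p - 3)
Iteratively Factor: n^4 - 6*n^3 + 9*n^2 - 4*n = (n)*(n^3 - 6*n^2 + 9*n - 4) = n*(n - 1)*(n^2 - 5*n + 4) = n*(n - 4)*(n - 1)*(n - 1)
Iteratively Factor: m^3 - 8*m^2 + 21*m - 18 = (m - 3)*(m^2 - 5*m + 6) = (m - 3)*(m - 2)*(m - 3)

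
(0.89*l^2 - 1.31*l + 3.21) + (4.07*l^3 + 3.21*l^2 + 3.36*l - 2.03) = 4.07*l^3 + 4.1*l^2 + 2.05*l + 1.18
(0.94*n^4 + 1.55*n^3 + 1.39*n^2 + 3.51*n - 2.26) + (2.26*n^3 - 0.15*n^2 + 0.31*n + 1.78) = 0.94*n^4 + 3.81*n^3 + 1.24*n^2 + 3.82*n - 0.48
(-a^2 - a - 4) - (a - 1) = -a^2 - 2*a - 3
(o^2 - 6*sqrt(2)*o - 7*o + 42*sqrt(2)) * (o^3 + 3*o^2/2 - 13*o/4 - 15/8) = o^5 - 6*sqrt(2)*o^4 - 11*o^4/2 - 55*o^3/4 + 33*sqrt(2)*o^3 + 167*o^2/8 + 165*sqrt(2)*o^2/2 - 501*sqrt(2)*o/4 + 105*o/8 - 315*sqrt(2)/4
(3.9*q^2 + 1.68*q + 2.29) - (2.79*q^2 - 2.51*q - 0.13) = 1.11*q^2 + 4.19*q + 2.42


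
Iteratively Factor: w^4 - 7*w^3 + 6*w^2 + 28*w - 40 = (w - 2)*(w^3 - 5*w^2 - 4*w + 20) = (w - 5)*(w - 2)*(w^2 - 4) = (w - 5)*(w - 2)^2*(w + 2)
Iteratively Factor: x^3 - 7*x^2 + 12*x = (x)*(x^2 - 7*x + 12) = x*(x - 3)*(x - 4)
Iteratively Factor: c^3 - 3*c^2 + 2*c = (c)*(c^2 - 3*c + 2) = c*(c - 2)*(c - 1)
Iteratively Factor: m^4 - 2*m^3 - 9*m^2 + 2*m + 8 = (m + 1)*(m^3 - 3*m^2 - 6*m + 8) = (m + 1)*(m + 2)*(m^2 - 5*m + 4) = (m - 1)*(m + 1)*(m + 2)*(m - 4)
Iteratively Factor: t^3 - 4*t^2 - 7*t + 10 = (t - 1)*(t^2 - 3*t - 10) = (t - 5)*(t - 1)*(t + 2)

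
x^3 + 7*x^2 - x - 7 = (x - 1)*(x + 1)*(x + 7)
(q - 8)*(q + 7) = q^2 - q - 56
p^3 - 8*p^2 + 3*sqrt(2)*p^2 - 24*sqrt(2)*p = p*(p - 8)*(p + 3*sqrt(2))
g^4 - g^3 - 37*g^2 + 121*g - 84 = (g - 4)*(g - 3)*(g - 1)*(g + 7)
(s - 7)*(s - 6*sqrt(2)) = s^2 - 6*sqrt(2)*s - 7*s + 42*sqrt(2)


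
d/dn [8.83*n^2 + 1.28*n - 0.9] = 17.66*n + 1.28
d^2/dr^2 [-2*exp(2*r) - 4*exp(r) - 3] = (-8*exp(r) - 4)*exp(r)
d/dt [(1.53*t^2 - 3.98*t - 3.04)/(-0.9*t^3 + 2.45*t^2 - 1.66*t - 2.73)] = (1.377*t^4 - 7.164*t^3 - 0.996799999999999*t^2 + 6.5422*t + 5.819)/(0.81*t^6 - 4.41*t^5 + 8.9905*t^4 - 3.22*t^3 - 10.6214*t^2 + 9.0636*t + 7.4529)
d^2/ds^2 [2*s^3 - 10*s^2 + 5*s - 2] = 12*s - 20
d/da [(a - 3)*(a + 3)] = 2*a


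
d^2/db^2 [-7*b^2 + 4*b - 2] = -14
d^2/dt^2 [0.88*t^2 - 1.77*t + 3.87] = 1.76000000000000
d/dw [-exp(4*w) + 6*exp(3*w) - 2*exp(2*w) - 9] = (-4*exp(2*w) + 18*exp(w) - 4)*exp(2*w)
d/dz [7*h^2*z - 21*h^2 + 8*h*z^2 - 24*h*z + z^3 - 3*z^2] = 7*h^2 + 16*h*z - 24*h + 3*z^2 - 6*z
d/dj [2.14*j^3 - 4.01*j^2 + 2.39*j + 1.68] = 6.42*j^2 - 8.02*j + 2.39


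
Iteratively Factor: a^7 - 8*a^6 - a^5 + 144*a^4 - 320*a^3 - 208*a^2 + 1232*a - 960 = (a + 2)*(a^6 - 10*a^5 + 19*a^4 + 106*a^3 - 532*a^2 + 856*a - 480) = (a - 3)*(a + 2)*(a^5 - 7*a^4 - 2*a^3 + 100*a^2 - 232*a + 160) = (a - 3)*(a - 2)*(a + 2)*(a^4 - 5*a^3 - 12*a^2 + 76*a - 80) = (a - 3)*(a - 2)^2*(a + 2)*(a^3 - 3*a^2 - 18*a + 40) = (a - 3)*(a - 2)^2*(a + 2)*(a + 4)*(a^2 - 7*a + 10) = (a - 5)*(a - 3)*(a - 2)^2*(a + 2)*(a + 4)*(a - 2)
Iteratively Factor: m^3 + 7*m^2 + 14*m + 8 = (m + 1)*(m^2 + 6*m + 8) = (m + 1)*(m + 4)*(m + 2)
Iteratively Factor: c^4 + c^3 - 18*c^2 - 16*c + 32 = (c + 4)*(c^3 - 3*c^2 - 6*c + 8) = (c - 4)*(c + 4)*(c^2 + c - 2) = (c - 4)*(c - 1)*(c + 4)*(c + 2)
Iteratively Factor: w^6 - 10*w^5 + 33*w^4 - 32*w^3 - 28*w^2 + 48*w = (w - 2)*(w^5 - 8*w^4 + 17*w^3 + 2*w^2 - 24*w) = (w - 2)^2*(w^4 - 6*w^3 + 5*w^2 + 12*w) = (w - 4)*(w - 2)^2*(w^3 - 2*w^2 - 3*w) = (w - 4)*(w - 3)*(w - 2)^2*(w^2 + w) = w*(w - 4)*(w - 3)*(w - 2)^2*(w + 1)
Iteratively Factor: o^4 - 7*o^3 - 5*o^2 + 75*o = (o - 5)*(o^3 - 2*o^2 - 15*o) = (o - 5)^2*(o^2 + 3*o) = (o - 5)^2*(o + 3)*(o)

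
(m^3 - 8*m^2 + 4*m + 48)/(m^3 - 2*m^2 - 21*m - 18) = (m^2 - 2*m - 8)/(m^2 + 4*m + 3)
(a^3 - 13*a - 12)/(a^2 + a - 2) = (a^3 - 13*a - 12)/(a^2 + a - 2)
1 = 1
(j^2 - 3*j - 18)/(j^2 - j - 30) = (j + 3)/(j + 5)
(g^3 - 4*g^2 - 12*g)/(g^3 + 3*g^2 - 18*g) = (g^2 - 4*g - 12)/(g^2 + 3*g - 18)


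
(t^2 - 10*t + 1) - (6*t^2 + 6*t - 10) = -5*t^2 - 16*t + 11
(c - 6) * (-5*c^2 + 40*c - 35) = -5*c^3 + 70*c^2 - 275*c + 210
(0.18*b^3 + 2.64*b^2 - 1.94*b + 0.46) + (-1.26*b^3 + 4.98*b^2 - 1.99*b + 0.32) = -1.08*b^3 + 7.62*b^2 - 3.93*b + 0.78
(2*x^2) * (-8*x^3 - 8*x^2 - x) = -16*x^5 - 16*x^4 - 2*x^3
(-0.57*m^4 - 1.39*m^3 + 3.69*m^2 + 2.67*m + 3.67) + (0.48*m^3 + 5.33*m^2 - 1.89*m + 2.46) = -0.57*m^4 - 0.91*m^3 + 9.02*m^2 + 0.78*m + 6.13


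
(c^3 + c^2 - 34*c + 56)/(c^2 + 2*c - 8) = (c^2 + 3*c - 28)/(c + 4)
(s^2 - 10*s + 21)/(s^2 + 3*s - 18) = (s - 7)/(s + 6)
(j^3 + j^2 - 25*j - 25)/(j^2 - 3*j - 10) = (j^2 + 6*j + 5)/(j + 2)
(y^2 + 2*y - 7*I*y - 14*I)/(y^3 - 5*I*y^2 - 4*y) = (y^2 + y*(2 - 7*I) - 14*I)/(y*(y^2 - 5*I*y - 4))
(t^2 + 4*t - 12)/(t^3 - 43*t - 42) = (t - 2)/(t^2 - 6*t - 7)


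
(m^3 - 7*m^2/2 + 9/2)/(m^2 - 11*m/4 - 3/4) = 2*(2*m^2 - m - 3)/(4*m + 1)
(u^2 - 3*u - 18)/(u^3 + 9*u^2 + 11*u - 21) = (u - 6)/(u^2 + 6*u - 7)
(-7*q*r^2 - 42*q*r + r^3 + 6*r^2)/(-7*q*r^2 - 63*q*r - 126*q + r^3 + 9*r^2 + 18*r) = r/(r + 3)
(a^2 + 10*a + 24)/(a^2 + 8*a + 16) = (a + 6)/(a + 4)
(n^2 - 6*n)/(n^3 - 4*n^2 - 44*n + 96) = n*(n - 6)/(n^3 - 4*n^2 - 44*n + 96)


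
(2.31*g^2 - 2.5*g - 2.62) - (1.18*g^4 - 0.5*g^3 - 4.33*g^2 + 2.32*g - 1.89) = -1.18*g^4 + 0.5*g^3 + 6.64*g^2 - 4.82*g - 0.73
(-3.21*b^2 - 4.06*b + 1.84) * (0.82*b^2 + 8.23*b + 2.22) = -2.6322*b^4 - 29.7475*b^3 - 39.0312*b^2 + 6.13*b + 4.0848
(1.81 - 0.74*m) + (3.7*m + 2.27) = 2.96*m + 4.08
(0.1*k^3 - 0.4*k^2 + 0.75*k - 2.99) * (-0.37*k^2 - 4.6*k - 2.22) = -0.037*k^5 - 0.312*k^4 + 1.3405*k^3 - 1.4557*k^2 + 12.089*k + 6.6378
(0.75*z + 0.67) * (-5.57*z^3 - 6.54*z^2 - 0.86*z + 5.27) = -4.1775*z^4 - 8.6369*z^3 - 5.0268*z^2 + 3.3763*z + 3.5309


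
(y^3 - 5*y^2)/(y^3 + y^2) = (y - 5)/(y + 1)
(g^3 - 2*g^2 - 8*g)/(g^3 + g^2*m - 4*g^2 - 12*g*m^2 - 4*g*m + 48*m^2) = g*(g + 2)/(g^2 + g*m - 12*m^2)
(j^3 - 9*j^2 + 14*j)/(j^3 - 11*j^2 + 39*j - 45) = j*(j^2 - 9*j + 14)/(j^3 - 11*j^2 + 39*j - 45)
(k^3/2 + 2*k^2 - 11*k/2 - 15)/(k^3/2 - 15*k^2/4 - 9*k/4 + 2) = 2*(k^3 + 4*k^2 - 11*k - 30)/(2*k^3 - 15*k^2 - 9*k + 8)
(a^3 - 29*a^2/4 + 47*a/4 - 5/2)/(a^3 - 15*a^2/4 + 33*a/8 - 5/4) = 2*(4*a^2 - 21*a + 5)/(8*a^2 - 14*a + 5)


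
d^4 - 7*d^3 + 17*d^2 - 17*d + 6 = (d - 3)*(d - 2)*(d - 1)^2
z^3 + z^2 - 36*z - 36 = (z - 6)*(z + 1)*(z + 6)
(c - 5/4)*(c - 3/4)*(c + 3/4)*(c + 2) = c^4 + 3*c^3/4 - 49*c^2/16 - 27*c/64 + 45/32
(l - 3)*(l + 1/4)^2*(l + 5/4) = l^4 - 5*l^3/4 - 73*l^2/16 - 127*l/64 - 15/64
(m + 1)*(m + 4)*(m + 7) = m^3 + 12*m^2 + 39*m + 28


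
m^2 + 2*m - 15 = (m - 3)*(m + 5)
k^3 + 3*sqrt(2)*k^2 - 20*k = k*(k - 2*sqrt(2))*(k + 5*sqrt(2))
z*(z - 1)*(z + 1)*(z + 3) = z^4 + 3*z^3 - z^2 - 3*z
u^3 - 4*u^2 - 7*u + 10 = (u - 5)*(u - 1)*(u + 2)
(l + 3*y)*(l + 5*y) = l^2 + 8*l*y + 15*y^2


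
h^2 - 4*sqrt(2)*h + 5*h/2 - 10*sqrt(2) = (h + 5/2)*(h - 4*sqrt(2))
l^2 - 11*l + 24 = (l - 8)*(l - 3)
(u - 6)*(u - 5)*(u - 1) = u^3 - 12*u^2 + 41*u - 30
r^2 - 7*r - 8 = (r - 8)*(r + 1)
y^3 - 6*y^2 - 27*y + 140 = (y - 7)*(y - 4)*(y + 5)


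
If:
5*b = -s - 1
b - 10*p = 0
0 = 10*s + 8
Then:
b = -1/25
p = -1/250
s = -4/5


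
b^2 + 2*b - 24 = (b - 4)*(b + 6)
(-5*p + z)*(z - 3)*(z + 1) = -5*p*z^2 + 10*p*z + 15*p + z^3 - 2*z^2 - 3*z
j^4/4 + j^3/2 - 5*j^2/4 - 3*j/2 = j*(j/4 + 1/4)*(j - 2)*(j + 3)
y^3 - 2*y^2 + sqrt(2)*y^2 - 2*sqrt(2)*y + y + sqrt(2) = (y - 1)^2*(y + sqrt(2))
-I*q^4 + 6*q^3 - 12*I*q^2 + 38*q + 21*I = (q - 3*I)*(q + I)*(q + 7*I)*(-I*q + 1)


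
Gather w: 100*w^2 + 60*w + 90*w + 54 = 100*w^2 + 150*w + 54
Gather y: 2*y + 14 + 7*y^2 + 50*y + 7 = 7*y^2 + 52*y + 21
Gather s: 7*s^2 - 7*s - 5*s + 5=7*s^2 - 12*s + 5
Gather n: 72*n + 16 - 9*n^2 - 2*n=-9*n^2 + 70*n + 16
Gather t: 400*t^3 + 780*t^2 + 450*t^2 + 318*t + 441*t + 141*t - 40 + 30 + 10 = 400*t^3 + 1230*t^2 + 900*t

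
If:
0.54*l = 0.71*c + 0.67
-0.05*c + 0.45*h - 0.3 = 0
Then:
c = 0.76056338028169*l - 0.943661971830986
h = 0.0845070422535211*l + 0.561815336463224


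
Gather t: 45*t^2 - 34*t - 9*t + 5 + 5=45*t^2 - 43*t + 10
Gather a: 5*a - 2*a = 3*a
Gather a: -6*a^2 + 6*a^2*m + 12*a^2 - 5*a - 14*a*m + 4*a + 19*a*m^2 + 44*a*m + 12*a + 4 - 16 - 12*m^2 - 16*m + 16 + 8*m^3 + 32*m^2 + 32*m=a^2*(6*m + 6) + a*(19*m^2 + 30*m + 11) + 8*m^3 + 20*m^2 + 16*m + 4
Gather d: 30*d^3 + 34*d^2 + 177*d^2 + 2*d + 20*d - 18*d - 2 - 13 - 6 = 30*d^3 + 211*d^2 + 4*d - 21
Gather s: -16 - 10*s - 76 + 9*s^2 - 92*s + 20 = 9*s^2 - 102*s - 72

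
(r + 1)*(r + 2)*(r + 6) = r^3 + 9*r^2 + 20*r + 12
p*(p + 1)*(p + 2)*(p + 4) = p^4 + 7*p^3 + 14*p^2 + 8*p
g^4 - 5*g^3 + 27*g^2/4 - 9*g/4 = g*(g - 3)*(g - 3/2)*(g - 1/2)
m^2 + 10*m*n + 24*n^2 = (m + 4*n)*(m + 6*n)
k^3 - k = k*(k - 1)*(k + 1)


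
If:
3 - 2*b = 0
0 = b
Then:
No Solution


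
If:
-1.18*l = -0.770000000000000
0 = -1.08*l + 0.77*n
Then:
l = 0.65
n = 0.92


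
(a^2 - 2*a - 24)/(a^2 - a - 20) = (a - 6)/(a - 5)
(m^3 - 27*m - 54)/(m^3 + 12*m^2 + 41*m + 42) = (m^2 - 3*m - 18)/(m^2 + 9*m + 14)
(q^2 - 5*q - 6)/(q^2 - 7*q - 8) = (q - 6)/(q - 8)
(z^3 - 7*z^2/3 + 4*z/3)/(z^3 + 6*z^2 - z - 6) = z*(3*z - 4)/(3*(z^2 + 7*z + 6))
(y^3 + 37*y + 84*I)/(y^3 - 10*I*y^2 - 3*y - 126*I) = (y + 4*I)/(y - 6*I)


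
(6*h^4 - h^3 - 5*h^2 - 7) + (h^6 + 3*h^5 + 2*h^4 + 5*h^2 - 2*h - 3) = h^6 + 3*h^5 + 8*h^4 - h^3 - 2*h - 10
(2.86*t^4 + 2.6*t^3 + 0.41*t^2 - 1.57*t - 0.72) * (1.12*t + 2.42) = 3.2032*t^5 + 9.8332*t^4 + 6.7512*t^3 - 0.7662*t^2 - 4.6058*t - 1.7424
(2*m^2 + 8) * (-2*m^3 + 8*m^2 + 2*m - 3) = -4*m^5 + 16*m^4 - 12*m^3 + 58*m^2 + 16*m - 24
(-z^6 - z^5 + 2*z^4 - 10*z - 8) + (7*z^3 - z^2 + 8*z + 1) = -z^6 - z^5 + 2*z^4 + 7*z^3 - z^2 - 2*z - 7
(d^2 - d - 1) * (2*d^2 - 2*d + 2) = 2*d^4 - 4*d^3 + 2*d^2 - 2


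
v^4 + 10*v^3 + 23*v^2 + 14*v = v*(v + 1)*(v + 2)*(v + 7)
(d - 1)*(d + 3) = d^2 + 2*d - 3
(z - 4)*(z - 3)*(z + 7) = z^3 - 37*z + 84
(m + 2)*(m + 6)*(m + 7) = m^3 + 15*m^2 + 68*m + 84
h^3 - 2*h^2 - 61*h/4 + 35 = (h - 7/2)*(h - 5/2)*(h + 4)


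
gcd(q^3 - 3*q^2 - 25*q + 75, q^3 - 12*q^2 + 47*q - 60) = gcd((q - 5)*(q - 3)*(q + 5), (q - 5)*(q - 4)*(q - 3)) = q^2 - 8*q + 15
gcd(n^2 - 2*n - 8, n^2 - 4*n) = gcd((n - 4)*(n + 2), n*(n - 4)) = n - 4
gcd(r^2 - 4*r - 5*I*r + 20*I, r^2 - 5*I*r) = r - 5*I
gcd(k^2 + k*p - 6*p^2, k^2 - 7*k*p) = 1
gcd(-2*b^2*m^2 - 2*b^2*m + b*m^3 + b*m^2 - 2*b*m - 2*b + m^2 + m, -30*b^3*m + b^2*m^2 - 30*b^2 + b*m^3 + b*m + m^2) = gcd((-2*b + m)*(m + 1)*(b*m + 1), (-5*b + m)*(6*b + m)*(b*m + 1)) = b*m + 1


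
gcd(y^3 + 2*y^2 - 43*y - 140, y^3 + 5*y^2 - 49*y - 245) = y^2 - 2*y - 35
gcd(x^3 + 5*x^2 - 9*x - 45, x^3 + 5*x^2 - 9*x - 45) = x^3 + 5*x^2 - 9*x - 45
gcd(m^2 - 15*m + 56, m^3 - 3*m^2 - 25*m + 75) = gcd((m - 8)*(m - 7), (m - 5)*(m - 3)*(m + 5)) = 1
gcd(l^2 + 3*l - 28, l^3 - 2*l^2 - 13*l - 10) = 1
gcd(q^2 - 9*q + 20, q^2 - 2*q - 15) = q - 5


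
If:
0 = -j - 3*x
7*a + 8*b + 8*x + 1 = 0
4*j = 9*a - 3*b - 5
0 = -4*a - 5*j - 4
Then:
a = 1/25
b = -164/375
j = -104/125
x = 104/375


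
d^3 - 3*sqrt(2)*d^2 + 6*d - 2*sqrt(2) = (d - sqrt(2))^3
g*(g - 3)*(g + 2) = g^3 - g^2 - 6*g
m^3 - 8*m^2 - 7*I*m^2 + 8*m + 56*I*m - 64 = (m - 8)*(m - 8*I)*(m + I)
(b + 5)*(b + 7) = b^2 + 12*b + 35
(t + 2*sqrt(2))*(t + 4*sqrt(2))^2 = t^3 + 10*sqrt(2)*t^2 + 64*t + 64*sqrt(2)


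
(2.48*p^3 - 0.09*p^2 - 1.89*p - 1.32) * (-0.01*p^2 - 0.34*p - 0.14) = -0.0248*p^5 - 0.8423*p^4 - 0.2977*p^3 + 0.6684*p^2 + 0.7134*p + 0.1848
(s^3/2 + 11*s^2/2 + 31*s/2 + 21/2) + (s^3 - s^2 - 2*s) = 3*s^3/2 + 9*s^2/2 + 27*s/2 + 21/2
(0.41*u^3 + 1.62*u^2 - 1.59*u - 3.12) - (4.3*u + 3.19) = 0.41*u^3 + 1.62*u^2 - 5.89*u - 6.31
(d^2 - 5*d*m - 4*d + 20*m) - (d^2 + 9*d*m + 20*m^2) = -14*d*m - 4*d - 20*m^2 + 20*m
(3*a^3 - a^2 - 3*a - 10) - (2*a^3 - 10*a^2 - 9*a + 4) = a^3 + 9*a^2 + 6*a - 14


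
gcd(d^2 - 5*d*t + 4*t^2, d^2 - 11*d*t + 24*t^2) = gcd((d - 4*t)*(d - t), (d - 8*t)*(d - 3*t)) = 1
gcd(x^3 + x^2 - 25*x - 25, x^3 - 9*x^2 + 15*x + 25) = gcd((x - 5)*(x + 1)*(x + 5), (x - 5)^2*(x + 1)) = x^2 - 4*x - 5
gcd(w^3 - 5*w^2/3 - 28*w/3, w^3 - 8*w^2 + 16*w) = w^2 - 4*w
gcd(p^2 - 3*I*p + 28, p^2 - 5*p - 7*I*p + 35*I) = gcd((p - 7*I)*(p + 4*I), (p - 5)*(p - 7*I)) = p - 7*I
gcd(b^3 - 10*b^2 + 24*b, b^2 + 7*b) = b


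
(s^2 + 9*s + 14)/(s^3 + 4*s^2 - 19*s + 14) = (s + 2)/(s^2 - 3*s + 2)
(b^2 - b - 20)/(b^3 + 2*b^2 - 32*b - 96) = (b - 5)/(b^2 - 2*b - 24)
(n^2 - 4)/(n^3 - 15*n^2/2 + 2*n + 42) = 2*(n - 2)/(2*n^2 - 19*n + 42)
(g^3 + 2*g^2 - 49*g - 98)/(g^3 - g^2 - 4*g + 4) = (g^2 - 49)/(g^2 - 3*g + 2)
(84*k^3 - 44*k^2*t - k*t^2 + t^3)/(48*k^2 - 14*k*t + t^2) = (-14*k^2 + 5*k*t + t^2)/(-8*k + t)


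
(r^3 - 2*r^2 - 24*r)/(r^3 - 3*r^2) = (r^2 - 2*r - 24)/(r*(r - 3))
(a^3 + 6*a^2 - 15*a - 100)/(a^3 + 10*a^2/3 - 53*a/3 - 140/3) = 3*(a + 5)/(3*a + 7)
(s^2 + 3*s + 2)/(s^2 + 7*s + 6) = (s + 2)/(s + 6)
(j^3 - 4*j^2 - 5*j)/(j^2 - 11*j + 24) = j*(j^2 - 4*j - 5)/(j^2 - 11*j + 24)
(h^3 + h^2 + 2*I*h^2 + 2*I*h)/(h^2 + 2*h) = (h^2 + h + 2*I*h + 2*I)/(h + 2)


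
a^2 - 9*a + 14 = (a - 7)*(a - 2)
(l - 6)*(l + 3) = l^2 - 3*l - 18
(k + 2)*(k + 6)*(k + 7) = k^3 + 15*k^2 + 68*k + 84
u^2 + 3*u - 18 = (u - 3)*(u + 6)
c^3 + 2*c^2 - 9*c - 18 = (c - 3)*(c + 2)*(c + 3)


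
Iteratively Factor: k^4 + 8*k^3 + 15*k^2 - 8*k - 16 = (k + 4)*(k^3 + 4*k^2 - k - 4) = (k + 1)*(k + 4)*(k^2 + 3*k - 4) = (k - 1)*(k + 1)*(k + 4)*(k + 4)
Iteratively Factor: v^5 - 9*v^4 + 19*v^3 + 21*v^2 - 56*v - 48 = (v + 1)*(v^4 - 10*v^3 + 29*v^2 - 8*v - 48) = (v + 1)^2*(v^3 - 11*v^2 + 40*v - 48) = (v - 4)*(v + 1)^2*(v^2 - 7*v + 12) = (v - 4)^2*(v + 1)^2*(v - 3)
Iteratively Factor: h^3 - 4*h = (h - 2)*(h^2 + 2*h) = h*(h - 2)*(h + 2)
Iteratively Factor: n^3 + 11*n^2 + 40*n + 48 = (n + 3)*(n^2 + 8*n + 16) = (n + 3)*(n + 4)*(n + 4)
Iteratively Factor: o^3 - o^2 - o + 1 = (o + 1)*(o^2 - 2*o + 1) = (o - 1)*(o + 1)*(o - 1)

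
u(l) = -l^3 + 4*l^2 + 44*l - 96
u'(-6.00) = -112.00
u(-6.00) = 0.00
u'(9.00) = -127.00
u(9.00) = -105.00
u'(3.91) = 29.42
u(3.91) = 77.42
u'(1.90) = 48.37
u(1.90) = -4.82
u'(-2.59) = 3.16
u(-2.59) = -165.75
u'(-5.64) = -96.55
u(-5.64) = -37.52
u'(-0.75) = 36.31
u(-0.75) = -126.33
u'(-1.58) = 23.87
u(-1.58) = -151.59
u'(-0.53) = 38.92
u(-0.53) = -118.05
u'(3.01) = 40.90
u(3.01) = 45.41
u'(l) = -3*l^2 + 8*l + 44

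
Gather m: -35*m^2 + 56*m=-35*m^2 + 56*m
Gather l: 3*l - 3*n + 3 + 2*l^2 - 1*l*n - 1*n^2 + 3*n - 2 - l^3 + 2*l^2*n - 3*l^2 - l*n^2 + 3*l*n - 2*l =-l^3 + l^2*(2*n - 1) + l*(-n^2 + 2*n + 1) - n^2 + 1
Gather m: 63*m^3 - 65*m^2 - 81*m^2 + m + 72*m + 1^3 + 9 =63*m^3 - 146*m^2 + 73*m + 10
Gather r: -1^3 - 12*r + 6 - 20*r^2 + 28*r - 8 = -20*r^2 + 16*r - 3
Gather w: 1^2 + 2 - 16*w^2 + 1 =4 - 16*w^2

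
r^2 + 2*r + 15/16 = (r + 3/4)*(r + 5/4)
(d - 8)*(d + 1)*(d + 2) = d^3 - 5*d^2 - 22*d - 16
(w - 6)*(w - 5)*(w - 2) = w^3 - 13*w^2 + 52*w - 60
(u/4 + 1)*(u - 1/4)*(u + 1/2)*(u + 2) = u^4/4 + 25*u^3/16 + 75*u^2/32 + 5*u/16 - 1/4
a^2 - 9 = (a - 3)*(a + 3)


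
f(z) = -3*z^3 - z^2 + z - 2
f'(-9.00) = -710.00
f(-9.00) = 2095.00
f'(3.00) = -86.00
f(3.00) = -89.00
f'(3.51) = -116.90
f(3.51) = -140.54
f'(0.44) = -1.62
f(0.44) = -2.01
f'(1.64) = -26.49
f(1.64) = -16.28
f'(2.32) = -52.08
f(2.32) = -42.52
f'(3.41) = -110.47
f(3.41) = -129.17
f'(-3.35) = -93.30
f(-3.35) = 96.21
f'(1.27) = -16.06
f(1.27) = -8.49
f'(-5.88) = -298.41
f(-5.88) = 567.44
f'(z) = -9*z^2 - 2*z + 1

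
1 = 1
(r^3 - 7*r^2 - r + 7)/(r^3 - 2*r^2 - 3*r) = (r^2 - 8*r + 7)/(r*(r - 3))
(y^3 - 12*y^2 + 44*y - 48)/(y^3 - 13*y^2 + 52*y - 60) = (y - 4)/(y - 5)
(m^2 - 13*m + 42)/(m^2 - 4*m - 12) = (m - 7)/(m + 2)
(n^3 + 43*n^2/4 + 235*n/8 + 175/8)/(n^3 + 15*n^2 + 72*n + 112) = (8*n^2 + 30*n + 25)/(8*(n^2 + 8*n + 16))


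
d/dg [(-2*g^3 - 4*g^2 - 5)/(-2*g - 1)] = 2*(4*g^3 + 7*g^2 + 4*g - 5)/(4*g^2 + 4*g + 1)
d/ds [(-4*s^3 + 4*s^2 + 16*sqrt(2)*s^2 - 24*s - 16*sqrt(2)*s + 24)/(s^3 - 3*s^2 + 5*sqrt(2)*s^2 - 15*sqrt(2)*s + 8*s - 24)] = 4*(-9*sqrt(2)*s^4 + 2*s^4 - 4*s^3 + 38*sqrt(2)*s^3 - 36*s^2 + 35*sqrt(2)*s^2 - 252*sqrt(2)*s - 12*s + 96 + 186*sqrt(2))/(s^6 - 6*s^5 + 10*sqrt(2)*s^5 - 60*sqrt(2)*s^4 + 75*s^4 - 396*s^3 + 170*sqrt(2)*s^3 - 480*sqrt(2)*s^2 + 658*s^2 - 384*s + 720*sqrt(2)*s + 576)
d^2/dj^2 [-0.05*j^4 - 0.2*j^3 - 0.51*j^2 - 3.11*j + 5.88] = -0.6*j^2 - 1.2*j - 1.02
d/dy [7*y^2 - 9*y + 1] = 14*y - 9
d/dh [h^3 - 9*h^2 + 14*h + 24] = 3*h^2 - 18*h + 14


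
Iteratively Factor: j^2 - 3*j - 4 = (j - 4)*(j + 1)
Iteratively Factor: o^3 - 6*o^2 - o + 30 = (o - 5)*(o^2 - o - 6) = (o - 5)*(o - 3)*(o + 2)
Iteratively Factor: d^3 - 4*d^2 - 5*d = (d + 1)*(d^2 - 5*d) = (d - 5)*(d + 1)*(d)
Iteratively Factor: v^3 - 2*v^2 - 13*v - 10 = (v + 1)*(v^2 - 3*v - 10) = (v - 5)*(v + 1)*(v + 2)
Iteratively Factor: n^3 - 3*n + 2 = (n + 2)*(n^2 - 2*n + 1) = (n - 1)*(n + 2)*(n - 1)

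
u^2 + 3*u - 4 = (u - 1)*(u + 4)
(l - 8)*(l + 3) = l^2 - 5*l - 24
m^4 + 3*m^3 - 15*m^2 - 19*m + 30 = (m - 3)*(m - 1)*(m + 2)*(m + 5)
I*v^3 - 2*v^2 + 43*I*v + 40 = (v - 5*I)*(v + 8*I)*(I*v + 1)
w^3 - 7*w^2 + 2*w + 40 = (w - 5)*(w - 4)*(w + 2)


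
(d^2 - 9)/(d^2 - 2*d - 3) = (d + 3)/(d + 1)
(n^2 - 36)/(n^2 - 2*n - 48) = (n - 6)/(n - 8)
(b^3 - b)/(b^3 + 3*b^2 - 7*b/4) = 4*(b^2 - 1)/(4*b^2 + 12*b - 7)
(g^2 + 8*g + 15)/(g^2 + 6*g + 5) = (g + 3)/(g + 1)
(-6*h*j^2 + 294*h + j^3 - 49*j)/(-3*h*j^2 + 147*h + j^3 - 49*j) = (6*h - j)/(3*h - j)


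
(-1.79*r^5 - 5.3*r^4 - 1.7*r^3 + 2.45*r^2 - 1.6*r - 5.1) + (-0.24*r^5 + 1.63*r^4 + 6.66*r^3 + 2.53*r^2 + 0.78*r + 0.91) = -2.03*r^5 - 3.67*r^4 + 4.96*r^3 + 4.98*r^2 - 0.82*r - 4.19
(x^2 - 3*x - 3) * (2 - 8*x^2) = -8*x^4 + 24*x^3 + 26*x^2 - 6*x - 6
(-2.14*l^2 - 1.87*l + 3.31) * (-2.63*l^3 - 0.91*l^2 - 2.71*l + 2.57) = 5.6282*l^5 + 6.8655*l^4 - 1.2042*l^3 - 3.4442*l^2 - 13.776*l + 8.5067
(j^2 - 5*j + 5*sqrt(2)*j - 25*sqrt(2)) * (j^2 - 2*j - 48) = j^4 - 7*j^3 + 5*sqrt(2)*j^3 - 35*sqrt(2)*j^2 - 38*j^2 - 190*sqrt(2)*j + 240*j + 1200*sqrt(2)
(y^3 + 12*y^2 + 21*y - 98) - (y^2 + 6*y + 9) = y^3 + 11*y^2 + 15*y - 107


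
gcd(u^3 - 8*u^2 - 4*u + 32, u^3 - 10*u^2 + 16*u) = u^2 - 10*u + 16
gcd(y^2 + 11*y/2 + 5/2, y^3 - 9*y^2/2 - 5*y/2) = y + 1/2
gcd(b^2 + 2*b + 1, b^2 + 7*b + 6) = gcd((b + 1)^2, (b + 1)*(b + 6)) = b + 1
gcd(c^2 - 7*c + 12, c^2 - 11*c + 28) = c - 4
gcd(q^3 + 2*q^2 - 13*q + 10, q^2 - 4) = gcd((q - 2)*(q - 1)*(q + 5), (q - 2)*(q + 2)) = q - 2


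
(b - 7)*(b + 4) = b^2 - 3*b - 28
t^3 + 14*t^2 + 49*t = t*(t + 7)^2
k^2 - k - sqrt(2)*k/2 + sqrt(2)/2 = (k - 1)*(k - sqrt(2)/2)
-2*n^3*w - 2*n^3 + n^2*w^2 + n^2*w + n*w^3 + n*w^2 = (-n + w)*(2*n + w)*(n*w + n)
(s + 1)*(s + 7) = s^2 + 8*s + 7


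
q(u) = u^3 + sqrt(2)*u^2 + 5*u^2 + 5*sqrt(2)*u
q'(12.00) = 593.01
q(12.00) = 2736.50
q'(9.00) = 365.53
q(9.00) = 1312.19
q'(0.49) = 14.08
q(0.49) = 5.12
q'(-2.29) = -6.57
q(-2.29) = 5.44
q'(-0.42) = 2.21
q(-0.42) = -1.91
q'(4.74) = 135.28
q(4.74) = 284.13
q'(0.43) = 13.14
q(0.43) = 4.31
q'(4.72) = 134.46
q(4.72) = 281.43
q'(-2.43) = -6.39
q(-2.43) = 6.34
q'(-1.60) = -5.77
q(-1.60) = 1.01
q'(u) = 3*u^2 + 2*sqrt(2)*u + 10*u + 5*sqrt(2)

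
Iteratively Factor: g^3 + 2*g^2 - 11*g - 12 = (g + 1)*(g^2 + g - 12) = (g - 3)*(g + 1)*(g + 4)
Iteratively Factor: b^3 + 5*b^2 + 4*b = (b + 1)*(b^2 + 4*b) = b*(b + 1)*(b + 4)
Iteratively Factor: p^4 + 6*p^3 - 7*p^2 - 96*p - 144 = (p + 4)*(p^3 + 2*p^2 - 15*p - 36) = (p + 3)*(p + 4)*(p^2 - p - 12) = (p - 4)*(p + 3)*(p + 4)*(p + 3)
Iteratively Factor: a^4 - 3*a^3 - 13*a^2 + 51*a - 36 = (a + 4)*(a^3 - 7*a^2 + 15*a - 9) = (a - 3)*(a + 4)*(a^2 - 4*a + 3) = (a - 3)^2*(a + 4)*(a - 1)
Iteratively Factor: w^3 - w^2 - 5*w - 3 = (w - 3)*(w^2 + 2*w + 1) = (w - 3)*(w + 1)*(w + 1)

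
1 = 1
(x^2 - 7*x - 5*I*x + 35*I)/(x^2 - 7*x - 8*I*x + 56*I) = (x - 5*I)/(x - 8*I)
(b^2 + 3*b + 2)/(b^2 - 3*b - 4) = (b + 2)/(b - 4)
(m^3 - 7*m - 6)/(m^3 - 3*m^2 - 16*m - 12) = (m - 3)/(m - 6)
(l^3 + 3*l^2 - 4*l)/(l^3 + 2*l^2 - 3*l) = (l + 4)/(l + 3)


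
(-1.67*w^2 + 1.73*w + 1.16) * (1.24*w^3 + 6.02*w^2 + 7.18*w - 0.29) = -2.0708*w^5 - 7.9082*w^4 - 0.137600000000001*w^3 + 19.8889*w^2 + 7.8271*w - 0.3364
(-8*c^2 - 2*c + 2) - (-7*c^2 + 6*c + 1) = -c^2 - 8*c + 1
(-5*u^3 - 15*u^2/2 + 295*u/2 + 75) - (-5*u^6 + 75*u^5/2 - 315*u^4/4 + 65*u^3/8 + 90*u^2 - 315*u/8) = 5*u^6 - 75*u^5/2 + 315*u^4/4 - 105*u^3/8 - 195*u^2/2 + 1495*u/8 + 75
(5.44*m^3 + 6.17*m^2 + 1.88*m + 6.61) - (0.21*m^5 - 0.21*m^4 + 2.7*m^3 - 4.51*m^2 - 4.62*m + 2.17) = -0.21*m^5 + 0.21*m^4 + 2.74*m^3 + 10.68*m^2 + 6.5*m + 4.44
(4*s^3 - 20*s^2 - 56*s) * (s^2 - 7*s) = 4*s^5 - 48*s^4 + 84*s^3 + 392*s^2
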